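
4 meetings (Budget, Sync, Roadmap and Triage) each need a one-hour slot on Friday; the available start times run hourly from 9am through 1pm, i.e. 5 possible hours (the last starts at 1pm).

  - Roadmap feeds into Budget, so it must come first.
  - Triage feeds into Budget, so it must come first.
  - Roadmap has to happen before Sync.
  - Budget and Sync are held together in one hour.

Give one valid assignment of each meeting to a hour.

Triage -> 9am; Roadmap -> 9am; Sync -> 10am; Budget -> 10am

Checking: Roadmap(9am) before Sync(10am); Roadmap(9am) before Budget(10am); Triage(9am) before Budget(10am); Budget = Sync = 10am.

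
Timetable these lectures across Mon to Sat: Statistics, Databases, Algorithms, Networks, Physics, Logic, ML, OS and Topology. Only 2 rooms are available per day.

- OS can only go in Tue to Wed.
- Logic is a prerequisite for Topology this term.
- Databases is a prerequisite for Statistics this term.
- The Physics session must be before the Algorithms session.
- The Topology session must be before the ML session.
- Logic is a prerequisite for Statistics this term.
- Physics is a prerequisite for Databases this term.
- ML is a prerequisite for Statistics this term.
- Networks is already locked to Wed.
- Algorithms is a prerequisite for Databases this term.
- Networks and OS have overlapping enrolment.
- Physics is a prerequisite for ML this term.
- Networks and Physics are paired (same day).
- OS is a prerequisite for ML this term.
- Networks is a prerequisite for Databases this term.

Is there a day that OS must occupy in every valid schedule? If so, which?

OS's window is Tue–Wed.
Networks is fixed at Wed, and OS can't share a day with Networks.
So OS must be Tue.

Tue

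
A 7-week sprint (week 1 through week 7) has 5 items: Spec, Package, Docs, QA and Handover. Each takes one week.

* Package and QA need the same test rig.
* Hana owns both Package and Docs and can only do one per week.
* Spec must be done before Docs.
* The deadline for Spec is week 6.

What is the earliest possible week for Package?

week 1

Package at week 1 is achievable: Spec -> week 1, Handover -> week 1, Docs -> week 2, QA -> week 2, Package -> week 1.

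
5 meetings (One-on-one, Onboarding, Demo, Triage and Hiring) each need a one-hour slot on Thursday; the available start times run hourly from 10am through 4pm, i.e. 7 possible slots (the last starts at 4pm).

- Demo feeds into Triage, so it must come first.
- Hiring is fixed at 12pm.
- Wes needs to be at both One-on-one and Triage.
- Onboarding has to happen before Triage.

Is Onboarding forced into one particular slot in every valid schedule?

No

Onboarding can be 10am (e.g. One-on-one in 10am, Hiring in 12pm, Triage in 11am, Onboarding in 10am, Demo in 10am) or 11am (e.g. Demo=10am, Triage=12pm, One-on-one=10am, Onboarding=11am, Hiring=12pm).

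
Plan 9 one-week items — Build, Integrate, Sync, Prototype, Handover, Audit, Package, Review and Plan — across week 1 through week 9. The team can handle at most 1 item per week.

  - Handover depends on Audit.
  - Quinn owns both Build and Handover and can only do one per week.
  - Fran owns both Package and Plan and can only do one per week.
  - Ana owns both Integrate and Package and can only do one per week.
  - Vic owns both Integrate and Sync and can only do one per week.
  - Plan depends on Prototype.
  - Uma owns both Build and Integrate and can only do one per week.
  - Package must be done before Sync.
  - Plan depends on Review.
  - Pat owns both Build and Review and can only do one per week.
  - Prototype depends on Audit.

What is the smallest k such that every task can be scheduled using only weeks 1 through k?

9

The precedence chain requires at least 3 distinct weeks.
With at most 1 per week and 9 tasks, at least 9 weeks are needed.
9 works (last occupied week: week 9): for example Handover in week 7, Prototype in week 2, Build in week 8, Plan in week 4, Audit in week 1, Review in week 3, Integrate in week 9, Package in week 5, Sync in week 6.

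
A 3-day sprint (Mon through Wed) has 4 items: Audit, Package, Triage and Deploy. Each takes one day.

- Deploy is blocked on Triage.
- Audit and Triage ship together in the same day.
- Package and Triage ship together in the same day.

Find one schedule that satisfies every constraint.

Deploy -> Tue, Audit -> Mon, Triage -> Mon, Package -> Mon

Checking: Triage(Mon) before Deploy(Tue); Package = Triage = Mon; Audit = Triage = Mon.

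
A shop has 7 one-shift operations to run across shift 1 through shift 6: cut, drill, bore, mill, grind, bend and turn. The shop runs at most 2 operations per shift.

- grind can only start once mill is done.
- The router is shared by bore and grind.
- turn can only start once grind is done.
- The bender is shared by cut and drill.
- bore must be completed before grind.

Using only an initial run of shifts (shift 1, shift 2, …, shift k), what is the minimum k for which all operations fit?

4 shifts

The precedence chain requires at least 3 distinct shifts.
With at most 2 per shift and 7 operations, at least 4 shifts are needed.
4 works (last occupied shift: shift 4): for example mill -> shift 1, drill -> shift 3, bore -> shift 1, cut -> shift 2, grind -> shift 2, bend -> shift 4, turn -> shift 3.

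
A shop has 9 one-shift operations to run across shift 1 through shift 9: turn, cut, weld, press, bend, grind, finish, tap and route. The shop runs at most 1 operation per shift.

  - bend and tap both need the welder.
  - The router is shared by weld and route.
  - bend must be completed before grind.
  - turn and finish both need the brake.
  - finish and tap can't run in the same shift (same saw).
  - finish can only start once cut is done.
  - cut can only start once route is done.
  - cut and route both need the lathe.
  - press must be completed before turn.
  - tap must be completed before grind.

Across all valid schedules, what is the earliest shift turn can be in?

shift 2

Precedence pushes turn to at least shift 2.
turn at shift 2 is achievable: route=shift 3; cut=shift 4; turn=shift 2; grind=shift 7; finish=shift 8; tap=shift 6; weld=shift 9; bend=shift 5; press=shift 1.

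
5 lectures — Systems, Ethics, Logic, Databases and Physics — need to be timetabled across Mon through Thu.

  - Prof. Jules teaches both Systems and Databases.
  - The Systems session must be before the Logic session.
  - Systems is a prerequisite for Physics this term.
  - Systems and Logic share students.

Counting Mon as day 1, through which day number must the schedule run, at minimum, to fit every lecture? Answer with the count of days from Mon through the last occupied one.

The precedence chain requires at least 2 distinct days.
2 works (last occupied day: Tue): for example Physics=Tue, Logic=Tue, Ethics=Mon, Databases=Tue, Systems=Mon.

2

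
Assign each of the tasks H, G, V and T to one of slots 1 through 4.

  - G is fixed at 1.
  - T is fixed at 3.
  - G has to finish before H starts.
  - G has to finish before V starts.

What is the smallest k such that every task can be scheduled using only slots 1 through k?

The precedence chain requires at least 2 distinct slots.
T can't be placed before 3, so the schedule must run through at least slot 3.
3 works (last occupied slot: 3): for example T in 3, V in 2, H in 2, G in 1.

3 slots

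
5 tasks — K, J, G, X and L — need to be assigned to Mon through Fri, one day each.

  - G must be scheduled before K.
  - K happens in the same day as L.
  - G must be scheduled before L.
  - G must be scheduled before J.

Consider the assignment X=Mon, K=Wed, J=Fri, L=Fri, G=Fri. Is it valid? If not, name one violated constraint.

G must be scheduled before K — violated.
K happens in the same day as L — violated.
G must be scheduled before L — violated.
G must be scheduled before J — violated.

No. G must be scheduled before K is not satisfied.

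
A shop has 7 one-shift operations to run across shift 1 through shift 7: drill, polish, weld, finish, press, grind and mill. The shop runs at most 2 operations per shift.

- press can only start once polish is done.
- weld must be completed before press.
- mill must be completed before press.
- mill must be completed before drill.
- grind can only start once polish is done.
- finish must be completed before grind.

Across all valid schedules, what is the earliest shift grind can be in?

Precedence pushes grind to at least shift 2.
grind at shift 2 is achievable: press=shift 4; grind=shift 2; finish=shift 1; polish=shift 1; drill=shift 3; mill=shift 2; weld=shift 3.

shift 2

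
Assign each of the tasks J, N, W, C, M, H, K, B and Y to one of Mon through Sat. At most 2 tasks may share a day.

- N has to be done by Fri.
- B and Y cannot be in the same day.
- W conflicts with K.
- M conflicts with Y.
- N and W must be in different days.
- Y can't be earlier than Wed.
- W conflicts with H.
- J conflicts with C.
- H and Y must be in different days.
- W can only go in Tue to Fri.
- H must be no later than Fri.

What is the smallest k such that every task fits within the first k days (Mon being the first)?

5

With at most 2 per day and 9 tasks, at least 5 days are needed.
Y can't be placed before Wed — that is day 3 counting from Mon — so the schedule must run through at least 3 days.
5 works (last occupied day: Fri): for example B -> Fri; N -> Mon; C -> Tue; Y -> Wed; H -> Thu; W -> Tue; M -> Thu; J -> Mon; K -> Wed.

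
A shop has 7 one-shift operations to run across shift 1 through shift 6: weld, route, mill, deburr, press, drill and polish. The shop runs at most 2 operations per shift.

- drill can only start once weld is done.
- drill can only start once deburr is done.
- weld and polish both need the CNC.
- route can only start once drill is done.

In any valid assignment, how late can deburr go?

Downstream work caps deburr at shift 4.
deburr at shift 4 is achievable: mill=shift 1, weld=shift 1, press=shift 2, route=shift 6, drill=shift 5, polish=shift 2, deburr=shift 4.

shift 4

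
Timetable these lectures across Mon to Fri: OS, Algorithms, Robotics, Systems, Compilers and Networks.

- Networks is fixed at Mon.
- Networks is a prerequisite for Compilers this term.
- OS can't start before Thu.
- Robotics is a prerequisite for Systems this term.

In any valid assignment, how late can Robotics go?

Thu

Downstream work caps Robotics at Thu.
Robotics at Thu is achievable: Compilers -> Tue; Algorithms -> Mon; Robotics -> Thu; OS -> Thu; Networks -> Mon; Systems -> Fri.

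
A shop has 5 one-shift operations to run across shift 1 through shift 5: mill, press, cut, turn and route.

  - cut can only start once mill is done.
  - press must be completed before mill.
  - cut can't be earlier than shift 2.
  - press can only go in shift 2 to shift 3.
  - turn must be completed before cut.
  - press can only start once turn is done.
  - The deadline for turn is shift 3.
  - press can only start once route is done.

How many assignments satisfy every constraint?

Splitting on mill: it can be shift 3 (2), shift 4 (5). Listing each branch's schedules as (press, cut, turn, route) by shift number:
mill=shift 3: (2,4,1,1) (2,5,1,1) — 2.
mill=shift 4: (2,5,1,1) (3,5,1,1) (3,5,1,2) (3,5,2,1) (3,5,2,2) — 5.
Summing: 2 + 5 = 7.

7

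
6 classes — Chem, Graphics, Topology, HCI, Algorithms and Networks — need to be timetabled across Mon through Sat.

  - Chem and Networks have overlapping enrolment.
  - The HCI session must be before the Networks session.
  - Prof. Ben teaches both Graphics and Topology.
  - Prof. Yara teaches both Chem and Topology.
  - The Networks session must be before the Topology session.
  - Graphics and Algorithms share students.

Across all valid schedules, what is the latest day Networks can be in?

Fri

Precedence pushes Networks to at least Tue; downstream work caps Networks at Fri.
Networks at Fri is achievable: Graphics -> Mon; Chem -> Mon; Topology -> Sat; Algorithms -> Tue; Networks -> Fri; HCI -> Mon.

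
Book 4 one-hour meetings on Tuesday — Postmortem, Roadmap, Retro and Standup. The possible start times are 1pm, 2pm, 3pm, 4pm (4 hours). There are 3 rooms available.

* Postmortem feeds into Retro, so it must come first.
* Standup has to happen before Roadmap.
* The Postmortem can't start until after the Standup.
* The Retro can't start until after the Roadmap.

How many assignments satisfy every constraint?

Splitting on Postmortem: it can be 2pm (3), 3pm (3). Listing each branch's schedules as (Roadmap, Retro, Standup):
Postmortem=2pm: (2pm,3pm,1pm) (2pm,4pm,1pm) (3pm,4pm,1pm) — 3.
Postmortem=3pm: (2pm,4pm,1pm) (3pm,4pm,1pm) (3pm,4pm,2pm) — 3.
Summing: 3 + 3 = 6.

6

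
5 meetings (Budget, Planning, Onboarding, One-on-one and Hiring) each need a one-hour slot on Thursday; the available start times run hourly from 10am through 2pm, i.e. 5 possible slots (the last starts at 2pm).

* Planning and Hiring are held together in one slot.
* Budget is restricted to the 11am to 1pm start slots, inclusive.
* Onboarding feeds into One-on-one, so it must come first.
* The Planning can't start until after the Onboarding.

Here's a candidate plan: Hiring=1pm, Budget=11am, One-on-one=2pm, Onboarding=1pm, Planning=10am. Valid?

Invalid. The Planning can't start until after the Onboarding.

The Planning can't start until after the Onboarding — violated.
Budget is restricted to the 11am to 1pm start slots, inclusive — holds.
Planning and Hiring are held together in one slot — violated.
Onboarding feeds into One-on-one, so it must come first — holds.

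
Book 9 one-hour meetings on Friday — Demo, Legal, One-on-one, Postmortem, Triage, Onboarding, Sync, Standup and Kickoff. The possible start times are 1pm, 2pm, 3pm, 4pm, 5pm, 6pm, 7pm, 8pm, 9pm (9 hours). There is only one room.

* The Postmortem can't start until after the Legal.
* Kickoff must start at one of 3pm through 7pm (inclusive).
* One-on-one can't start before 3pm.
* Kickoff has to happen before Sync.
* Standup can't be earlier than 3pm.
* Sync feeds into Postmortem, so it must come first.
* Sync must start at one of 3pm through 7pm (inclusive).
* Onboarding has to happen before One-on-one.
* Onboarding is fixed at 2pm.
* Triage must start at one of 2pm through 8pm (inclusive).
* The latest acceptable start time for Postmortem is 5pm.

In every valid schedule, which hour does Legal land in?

Downstream work caps Legal at 4pm.
So Legal is pinned to 1pm.

1pm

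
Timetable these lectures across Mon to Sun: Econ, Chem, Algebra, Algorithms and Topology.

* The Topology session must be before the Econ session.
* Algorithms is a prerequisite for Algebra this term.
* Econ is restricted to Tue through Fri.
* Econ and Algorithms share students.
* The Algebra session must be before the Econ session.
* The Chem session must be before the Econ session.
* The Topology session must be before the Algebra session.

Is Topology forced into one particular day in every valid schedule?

No

Topology can be Mon (e.g. Econ in Wed, Chem in Mon, Algorithms in Mon, Algebra in Tue, Topology in Mon) or Tue (e.g. Algebra in Wed, Topology in Tue, Econ in Thu, Algorithms in Mon, Chem in Mon).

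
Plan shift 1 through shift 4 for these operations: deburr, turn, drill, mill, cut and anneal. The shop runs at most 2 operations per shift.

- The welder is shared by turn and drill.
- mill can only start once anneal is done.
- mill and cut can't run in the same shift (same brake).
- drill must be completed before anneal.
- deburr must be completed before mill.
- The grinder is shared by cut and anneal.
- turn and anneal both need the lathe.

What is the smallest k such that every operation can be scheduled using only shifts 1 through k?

The precedence chain requires at least 3 distinct shifts.
With at most 2 per shift and 6 operations, at least 3 shifts are needed.
3 works (last occupied shift: shift 3): for example cut -> shift 1, deburr -> shift 2, mill -> shift 3, anneal -> shift 2, drill -> shift 1, turn -> shift 3.

3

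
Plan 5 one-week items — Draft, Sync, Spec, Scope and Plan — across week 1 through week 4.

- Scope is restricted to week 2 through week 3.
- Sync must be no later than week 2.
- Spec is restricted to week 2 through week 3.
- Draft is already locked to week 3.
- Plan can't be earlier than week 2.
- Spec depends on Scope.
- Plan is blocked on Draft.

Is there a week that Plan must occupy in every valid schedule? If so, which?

week 4

Plan is available from week 2; precedence pushes Plan to at least week 4.
So Plan is pinned to week 4.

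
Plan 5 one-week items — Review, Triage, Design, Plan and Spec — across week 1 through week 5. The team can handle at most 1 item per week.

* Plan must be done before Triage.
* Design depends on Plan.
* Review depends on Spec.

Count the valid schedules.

Splitting on Review: it can be week 2 (2), week 3 (4), week 4 (6), week 5 (8). Listing each branch's schedules as (Triage, Design, Plan, Spec) by week number:
Review=week 2: (4,5,3,1) (5,4,3,1) — 2.
Review=week 3: (4,5,1,2) (4,5,2,1) (5,4,1,2) (5,4,2,1) — 4.
Review=week 4: (2,5,1,3) (3,5,1,2) (3,5,2,1) (5,2,1,3) (5,3,1,2) (5,3,2,1) — 6.
Review=week 5: (2,3,1,4) (2,4,1,3) (3,2,1,4) (3,4,1,2) (3,4,2,1) (4,2,1,3) (4,3,1,2) (4,3,2,1) — 8.
Summing: 2 + 4 + 6 + 8 = 20.

20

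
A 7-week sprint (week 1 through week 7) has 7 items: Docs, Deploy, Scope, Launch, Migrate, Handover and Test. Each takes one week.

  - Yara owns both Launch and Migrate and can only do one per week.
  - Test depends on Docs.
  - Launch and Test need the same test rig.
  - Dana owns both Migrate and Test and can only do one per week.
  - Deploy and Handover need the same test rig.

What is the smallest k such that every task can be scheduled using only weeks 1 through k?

3

The precedence chain requires at least 2 distinct weeks.
Could 2 weeks be enough, i.e. nothing placed later than week 2? No: Test must come after Docs (at week 1 or later) → {week 2}; Launch can't share with Test (week 2) → {week 1}; Migrate can't share with Launch (week 1) → {week 2}; Test can't share with Migrate (week 2) → nothing is left.
So 2 weeks is not enough.
3 works (last occupied week: week 3): for example Deploy -> week 1, Launch -> week 1, Migrate -> week 3, Handover -> week 2, Scope -> week 1, Test -> week 2, Docs -> week 1.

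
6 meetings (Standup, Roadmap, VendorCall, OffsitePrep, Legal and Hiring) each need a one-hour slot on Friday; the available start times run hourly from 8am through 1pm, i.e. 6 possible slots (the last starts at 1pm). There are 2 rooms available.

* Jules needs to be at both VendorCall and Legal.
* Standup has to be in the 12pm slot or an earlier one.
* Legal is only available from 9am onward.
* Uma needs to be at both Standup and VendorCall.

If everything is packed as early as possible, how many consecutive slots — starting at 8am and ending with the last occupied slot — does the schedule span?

3

With at most 2 per slot and 6 meetings, at least 3 slots are needed.
Legal can't be placed before 9am — that is slot 2 counting from 8am — so the schedule must run through at least 2 slots.
3 works (last occupied slot: 10am): for example VendorCall -> 10am; Roadmap -> 8am; OffsitePrep -> 9am; Standup -> 8am; Hiring -> 10am; Legal -> 9am.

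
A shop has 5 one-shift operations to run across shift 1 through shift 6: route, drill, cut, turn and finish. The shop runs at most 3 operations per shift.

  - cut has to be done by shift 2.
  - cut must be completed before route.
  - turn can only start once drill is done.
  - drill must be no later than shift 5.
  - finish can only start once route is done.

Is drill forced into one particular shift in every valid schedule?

No

drill can be shift 1 (e.g. route=shift 2, cut=shift 1, finish=shift 3, drill=shift 1, turn=shift 2) or shift 2 (e.g. turn -> shift 3, finish -> shift 3, cut -> shift 1, route -> shift 2, drill -> shift 2).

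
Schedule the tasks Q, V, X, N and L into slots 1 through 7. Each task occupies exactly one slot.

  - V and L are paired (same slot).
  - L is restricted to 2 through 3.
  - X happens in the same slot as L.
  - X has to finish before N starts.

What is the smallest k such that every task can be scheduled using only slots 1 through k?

3

The precedence chain requires at least 2 distinct slots.
Propagating the time windows through the other constraints, N can't land before 3, so the schedule must run through at least slot 3.
3 works (last occupied slot: 3): for example N -> 3, Q -> 1, X -> 2, L -> 2, V -> 2.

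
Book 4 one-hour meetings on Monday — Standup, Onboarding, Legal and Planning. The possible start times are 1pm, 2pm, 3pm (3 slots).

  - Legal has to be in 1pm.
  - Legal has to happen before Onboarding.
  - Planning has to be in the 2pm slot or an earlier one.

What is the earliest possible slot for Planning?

1pm

Planning's own window allows nothing later than 2pm.
Planning at 1pm is achievable: Onboarding -> 2pm, Legal -> 1pm, Standup -> 1pm, Planning -> 1pm.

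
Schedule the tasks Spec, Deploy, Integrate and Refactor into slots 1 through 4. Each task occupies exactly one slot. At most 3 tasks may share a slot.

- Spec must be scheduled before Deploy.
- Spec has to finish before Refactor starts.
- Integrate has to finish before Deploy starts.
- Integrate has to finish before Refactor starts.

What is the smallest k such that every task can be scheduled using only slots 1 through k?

The precedence chain requires at least 2 distinct slots.
With at most 3 per slot and 4 tasks, at least 2 slots are needed.
2 works (last occupied slot: 2): for example Spec -> 1; Refactor -> 2; Deploy -> 2; Integrate -> 1.

2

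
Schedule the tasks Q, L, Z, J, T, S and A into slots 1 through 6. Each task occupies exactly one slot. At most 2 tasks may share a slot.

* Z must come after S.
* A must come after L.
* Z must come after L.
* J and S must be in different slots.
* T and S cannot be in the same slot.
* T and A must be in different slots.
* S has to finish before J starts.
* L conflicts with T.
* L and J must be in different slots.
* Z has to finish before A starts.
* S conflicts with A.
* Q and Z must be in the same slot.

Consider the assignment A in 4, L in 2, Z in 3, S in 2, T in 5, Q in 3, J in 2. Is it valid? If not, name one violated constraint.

No. L and J must be in different slots is not satisfied.

At most 2 tasks may share a slot — violated.
Z must come after S — holds.
A must come after L — holds.
S conflicts with A — holds.
S has to finish before J starts — violated.
Z must come after L — holds.
L and J must be in different slots — violated.
J and S must be in different slots — violated.
Q and Z must be in the same slot — holds.
Z has to finish before A starts — holds.
T and A must be in different slots — holds.
L conflicts with T — holds.
T and S cannot be in the same slot — holds.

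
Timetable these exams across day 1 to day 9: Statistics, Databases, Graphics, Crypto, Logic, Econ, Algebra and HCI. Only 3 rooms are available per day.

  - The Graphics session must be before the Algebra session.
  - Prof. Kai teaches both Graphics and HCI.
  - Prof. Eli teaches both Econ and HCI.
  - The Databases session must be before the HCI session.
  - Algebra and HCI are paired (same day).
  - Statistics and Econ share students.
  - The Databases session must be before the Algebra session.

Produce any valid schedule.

Crypto=day 2, Databases=day 1, Econ=day 3, Statistics=day 1, HCI=day 2, Algebra=day 2, Graphics=day 1, Logic=day 3

Checking: Databases(day 1) before Algebra(day 2); Databases(day 1) before HCI(day 2); Graphics(day 1) before Algebra(day 2); Statistics(day 1) != Econ(day 3); Graphics(day 1) != HCI(day 2); Econ(day 3) != HCI(day 2); Algebra = HCI = day 2; max 3 per day (cap 3).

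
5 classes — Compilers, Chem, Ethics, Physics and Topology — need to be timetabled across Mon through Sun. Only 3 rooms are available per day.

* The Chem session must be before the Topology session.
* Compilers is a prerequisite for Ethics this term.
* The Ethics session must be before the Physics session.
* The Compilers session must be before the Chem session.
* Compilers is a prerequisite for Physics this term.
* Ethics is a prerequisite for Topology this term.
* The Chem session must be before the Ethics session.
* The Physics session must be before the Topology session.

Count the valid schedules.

21

Splitting on Compilers: it can be Mon (15), Tue (5), Wed (1). Listing each branch's schedules as (Chem, Ethics, Physics, Topology):
Compilers=Mon: (Tue,Wed,Thu,Fri) (Tue,Wed,Thu,Sat) (Tue,Wed,Thu,Sun) (Tue,Wed,Fri,Sat) (Tue,Wed,Fri,Sun) (Tue,Wed,Sat,Sun) (Tue,Thu,Fri,Sat) (Tue,Thu,Fri,Sun) (Tue,Thu,Sat,Sun) (Tue,Fri,Sat,Sun) (Wed,Thu,Fri,Sat) (Wed,Thu,Fri,Sun) (Wed,Thu,Sat,Sun) (Wed,Fri,Sat,Sun) (Thu,Fri,Sat,Sun) — 15.
Compilers=Tue: (Wed,Thu,Fri,Sat) (Wed,Thu,Fri,Sun) (Wed,Thu,Sat,Sun) (Wed,Fri,Sat,Sun) (Thu,Fri,Sat,Sun) — 5.
Compilers=Wed: (Thu,Fri,Sat,Sun) — 1.
Summing: 15 + 5 + 1 = 21.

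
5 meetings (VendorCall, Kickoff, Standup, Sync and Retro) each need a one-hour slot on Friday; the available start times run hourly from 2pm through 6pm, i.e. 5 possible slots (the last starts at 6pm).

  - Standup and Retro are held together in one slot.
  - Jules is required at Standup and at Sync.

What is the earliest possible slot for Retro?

2pm

Retro at 2pm is achievable: VendorCall=2pm; Retro=2pm; Standup=2pm; Sync=3pm; Kickoff=2pm.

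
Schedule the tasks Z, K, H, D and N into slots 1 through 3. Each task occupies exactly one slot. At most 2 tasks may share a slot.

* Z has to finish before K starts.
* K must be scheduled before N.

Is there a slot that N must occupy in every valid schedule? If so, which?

3

Precedence pushes N to at least 3.
So N is pinned to 3.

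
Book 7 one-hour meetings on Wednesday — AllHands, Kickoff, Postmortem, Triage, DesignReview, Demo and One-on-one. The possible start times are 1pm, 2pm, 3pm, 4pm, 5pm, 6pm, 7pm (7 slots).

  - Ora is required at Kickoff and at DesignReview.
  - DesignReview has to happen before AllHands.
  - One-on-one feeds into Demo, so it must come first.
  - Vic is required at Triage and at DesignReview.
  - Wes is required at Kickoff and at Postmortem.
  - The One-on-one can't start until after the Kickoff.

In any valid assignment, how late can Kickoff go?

5pm

Downstream work caps Kickoff at 5pm.
Kickoff at 5pm is achievable: Triage=2pm; AllHands=2pm; DesignReview=1pm; Postmortem=1pm; One-on-one=6pm; Demo=7pm; Kickoff=5pm.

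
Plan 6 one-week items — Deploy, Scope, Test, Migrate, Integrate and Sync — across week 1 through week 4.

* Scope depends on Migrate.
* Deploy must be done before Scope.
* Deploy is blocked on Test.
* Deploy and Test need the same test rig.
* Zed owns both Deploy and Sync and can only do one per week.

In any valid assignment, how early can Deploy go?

Precedence pushes Deploy to at least week 2; downstream work caps Deploy at week 3.
Deploy at week 2 is achievable: Scope=week 3; Migrate=week 1; Integrate=week 1; Deploy=week 2; Test=week 1; Sync=week 1.

week 2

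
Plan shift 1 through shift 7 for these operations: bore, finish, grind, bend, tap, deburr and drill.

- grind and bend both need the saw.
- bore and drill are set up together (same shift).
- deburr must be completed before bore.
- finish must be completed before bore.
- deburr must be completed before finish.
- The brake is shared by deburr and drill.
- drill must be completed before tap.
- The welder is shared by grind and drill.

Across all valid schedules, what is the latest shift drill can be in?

shift 6

Drill must be in the same shift as bore, which can't be before shift 3, so drill is at least shift 3; downstream work caps drill at shift 6.
drill at shift 6 is achievable: grind -> shift 1, bore -> shift 6, drill -> shift 6, deburr -> shift 1, bend -> shift 2, finish -> shift 2, tap -> shift 7.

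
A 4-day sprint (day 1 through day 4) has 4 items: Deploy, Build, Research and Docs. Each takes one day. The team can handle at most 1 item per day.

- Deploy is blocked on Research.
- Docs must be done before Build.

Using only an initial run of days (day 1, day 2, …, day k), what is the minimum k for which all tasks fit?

The precedence chain requires at least 2 distinct days.
With at most 1 per day and 4 tasks, at least 4 days are needed.
4 works (last occupied day: day 4): for example Docs in day 3; Build in day 4; Deploy in day 2; Research in day 1.

4 days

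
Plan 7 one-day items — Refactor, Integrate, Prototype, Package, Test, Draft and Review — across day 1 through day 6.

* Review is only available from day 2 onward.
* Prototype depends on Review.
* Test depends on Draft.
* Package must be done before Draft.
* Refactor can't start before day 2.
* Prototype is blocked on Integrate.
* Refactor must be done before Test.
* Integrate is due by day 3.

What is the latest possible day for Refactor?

day 5

Refactor is available from day 2; downstream work caps Refactor at day 5.
Refactor at day 5 is achievable: Test -> day 6; Draft -> day 2; Integrate -> day 1; Prototype -> day 3; Package -> day 1; Review -> day 2; Refactor -> day 5.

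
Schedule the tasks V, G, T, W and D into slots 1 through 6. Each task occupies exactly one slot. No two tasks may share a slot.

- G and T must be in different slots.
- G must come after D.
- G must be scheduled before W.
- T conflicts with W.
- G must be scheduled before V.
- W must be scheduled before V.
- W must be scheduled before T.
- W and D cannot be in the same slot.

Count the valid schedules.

12

Splitting on V: it can be 4 (2), 5 (5), 6 (5). Listing each branch's schedules as (G, T, W, D):
V=4: (2,5,3,1) (2,6,3,1) — 2.
V=5: (2,4,3,1) (2,6,3,1) (2,6,4,1) (3,6,4,1) (3,6,4,2) — 5.
V=6: (2,4,3,1) (2,5,3,1) (2,5,4,1) (3,5,4,1) (3,5,4,2) — 5.
Summing: 2 + 5 + 5 = 12.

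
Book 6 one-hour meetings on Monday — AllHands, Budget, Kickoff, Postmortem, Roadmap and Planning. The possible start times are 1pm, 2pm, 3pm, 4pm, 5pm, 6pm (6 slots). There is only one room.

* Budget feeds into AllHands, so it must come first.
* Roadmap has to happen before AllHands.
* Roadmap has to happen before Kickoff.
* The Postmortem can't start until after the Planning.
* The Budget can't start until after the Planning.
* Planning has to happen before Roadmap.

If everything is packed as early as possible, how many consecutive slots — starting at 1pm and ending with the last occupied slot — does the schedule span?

The precedence chain requires at least 3 distinct slots.
With at most 1 per slot and 6 meetings, at least 6 slots are needed.
6 works (last occupied slot: 6pm): for example Postmortem -> 6pm, Roadmap -> 2pm, Budget -> 3pm, Kickoff -> 5pm, AllHands -> 4pm, Planning -> 1pm.

6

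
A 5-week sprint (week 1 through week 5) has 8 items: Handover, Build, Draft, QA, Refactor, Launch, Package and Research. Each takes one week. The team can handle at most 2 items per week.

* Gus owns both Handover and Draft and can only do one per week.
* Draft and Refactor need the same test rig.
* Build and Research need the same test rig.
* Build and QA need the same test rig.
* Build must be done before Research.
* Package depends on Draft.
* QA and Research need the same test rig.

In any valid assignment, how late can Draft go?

week 4

Downstream work caps Draft at week 4.
Draft at week 4 is achievable: Launch=week 3, Draft=week 4, QA=week 3, Package=week 5, Research=week 2, Handover=week 1, Build=week 1, Refactor=week 2.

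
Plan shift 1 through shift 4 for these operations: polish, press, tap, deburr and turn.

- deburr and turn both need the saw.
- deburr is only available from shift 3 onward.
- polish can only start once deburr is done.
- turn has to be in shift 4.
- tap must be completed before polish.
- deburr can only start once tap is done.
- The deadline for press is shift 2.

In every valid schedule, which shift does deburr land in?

shift 3

deburr's window is shift 3–shift 4.
turn is fixed at shift 4, and deburr can't share a shift with turn.
So deburr must be shift 3.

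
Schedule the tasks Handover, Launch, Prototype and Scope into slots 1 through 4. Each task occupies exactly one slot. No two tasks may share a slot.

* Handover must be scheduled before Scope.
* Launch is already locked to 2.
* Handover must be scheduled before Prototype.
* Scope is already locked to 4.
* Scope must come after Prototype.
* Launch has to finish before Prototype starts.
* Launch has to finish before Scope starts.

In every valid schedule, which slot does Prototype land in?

3

Launch is fixed at 2 and must come before Prototype, so Prototype is at least 3.
Scope is fixed at 4 and must come after Prototype, so Prototype is at most 3.
So Prototype must be 3.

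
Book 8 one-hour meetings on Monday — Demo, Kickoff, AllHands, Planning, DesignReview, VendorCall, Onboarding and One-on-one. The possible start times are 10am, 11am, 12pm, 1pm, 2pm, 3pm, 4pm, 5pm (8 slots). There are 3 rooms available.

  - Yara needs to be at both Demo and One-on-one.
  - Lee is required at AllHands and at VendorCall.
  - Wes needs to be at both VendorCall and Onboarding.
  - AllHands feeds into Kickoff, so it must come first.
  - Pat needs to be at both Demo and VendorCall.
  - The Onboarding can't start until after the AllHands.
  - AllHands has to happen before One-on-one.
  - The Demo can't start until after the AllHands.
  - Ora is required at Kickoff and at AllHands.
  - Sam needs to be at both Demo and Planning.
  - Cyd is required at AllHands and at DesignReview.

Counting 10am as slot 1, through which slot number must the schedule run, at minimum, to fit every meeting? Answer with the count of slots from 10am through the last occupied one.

3 slots

The precedence chain requires at least 2 distinct slots.
With at most 3 per slot and 8 meetings, at least 3 slots are needed.
3 works (last occupied slot: 12pm): for example Demo in 11am, Planning in 10am, AllHands in 10am, Onboarding in 11am, DesignReview in 12pm, One-on-one in 12pm, Kickoff in 11am, VendorCall in 12pm.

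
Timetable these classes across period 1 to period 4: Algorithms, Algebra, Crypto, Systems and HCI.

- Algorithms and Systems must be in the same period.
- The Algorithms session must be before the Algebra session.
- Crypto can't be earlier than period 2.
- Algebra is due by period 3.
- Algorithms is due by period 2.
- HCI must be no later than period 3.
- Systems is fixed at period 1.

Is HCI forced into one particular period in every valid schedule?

No

HCI can be period 1 (e.g. Algorithms in period 1; Algebra in period 2; Systems in period 1; HCI in period 1; Crypto in period 2) or period 2 (e.g. Algorithms=period 1; HCI=period 2; Systems=period 1; Crypto=period 2; Algebra=period 2).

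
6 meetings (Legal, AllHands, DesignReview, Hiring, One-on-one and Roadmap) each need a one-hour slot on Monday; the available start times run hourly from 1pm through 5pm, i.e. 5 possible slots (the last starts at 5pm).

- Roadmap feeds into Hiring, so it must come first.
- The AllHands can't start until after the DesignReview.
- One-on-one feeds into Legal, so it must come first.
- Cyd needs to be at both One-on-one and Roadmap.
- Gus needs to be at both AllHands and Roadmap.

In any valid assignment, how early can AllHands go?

2pm

Precedence pushes AllHands to at least 2pm.
AllHands at 2pm is achievable: Legal=2pm; DesignReview=1pm; AllHands=2pm; Roadmap=3pm; One-on-one=1pm; Hiring=4pm.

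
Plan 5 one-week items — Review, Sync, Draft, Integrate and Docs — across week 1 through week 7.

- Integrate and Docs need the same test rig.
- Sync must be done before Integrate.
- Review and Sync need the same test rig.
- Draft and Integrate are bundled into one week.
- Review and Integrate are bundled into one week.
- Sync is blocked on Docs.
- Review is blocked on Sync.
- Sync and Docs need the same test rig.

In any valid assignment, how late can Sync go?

week 6

Precedence pushes Sync to at least week 2; downstream work caps Sync at week 6.
Sync at week 6 is achievable: Sync=week 6, Review=week 7, Draft=week 7, Integrate=week 7, Docs=week 1.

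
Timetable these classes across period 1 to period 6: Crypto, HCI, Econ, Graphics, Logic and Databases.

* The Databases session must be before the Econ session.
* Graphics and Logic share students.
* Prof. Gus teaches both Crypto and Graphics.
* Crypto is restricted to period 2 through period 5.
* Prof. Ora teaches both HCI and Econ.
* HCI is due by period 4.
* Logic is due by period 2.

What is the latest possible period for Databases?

period 5

Downstream work caps Databases at period 5.
Databases at period 5 is achievable: HCI in period 1; Logic in period 1; Databases in period 5; Econ in period 6; Crypto in period 2; Graphics in period 3.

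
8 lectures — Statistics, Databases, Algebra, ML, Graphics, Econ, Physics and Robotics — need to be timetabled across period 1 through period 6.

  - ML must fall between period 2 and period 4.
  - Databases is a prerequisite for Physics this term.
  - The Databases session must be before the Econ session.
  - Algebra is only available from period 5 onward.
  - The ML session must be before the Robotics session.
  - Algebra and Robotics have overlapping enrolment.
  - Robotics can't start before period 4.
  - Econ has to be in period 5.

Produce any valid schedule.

Physics=period 2, Algebra=period 5, Databases=period 1, ML=period 2, Graphics=period 1, Econ=period 5, Statistics=period 1, Robotics=period 4

Checking: Databases(period 1) before Physics(period 2); ML(period 2) before Robotics(period 4); Databases(period 1) before Econ(period 5); Algebra(period 5) != Robotics(period 4); Algebra=period 5 in [period 5,period 6]; ML=period 2 in [period 2,period 4]; Robotics=period 4 in [period 4,period 6]; Econ=period 5 in [period 5,period 5].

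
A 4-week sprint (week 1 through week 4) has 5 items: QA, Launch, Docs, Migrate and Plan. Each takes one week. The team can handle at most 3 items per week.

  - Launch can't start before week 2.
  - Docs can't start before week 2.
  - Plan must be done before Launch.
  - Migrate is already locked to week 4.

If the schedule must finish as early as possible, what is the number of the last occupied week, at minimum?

The precedence chain requires at least 2 distinct weeks.
With at most 3 per week and 5 tasks, at least 2 weeks are needed.
Migrate can't be placed before week 4, so the schedule must run through at least week 4.
4 works (last occupied week: week 4): for example Migrate=week 4; Plan=week 1; Launch=week 2; Docs=week 2; QA=week 1.

4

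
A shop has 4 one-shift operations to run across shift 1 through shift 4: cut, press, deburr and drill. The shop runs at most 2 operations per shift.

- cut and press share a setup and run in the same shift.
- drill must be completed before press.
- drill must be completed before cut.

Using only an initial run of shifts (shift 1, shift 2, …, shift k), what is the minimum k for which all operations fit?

2

The precedence chain requires at least 2 distinct shifts.
With at most 2 per shift and 4 operations, at least 2 shifts are needed.
2 works (last occupied shift: shift 2): for example deburr in shift 1, cut in shift 2, press in shift 2, drill in shift 1.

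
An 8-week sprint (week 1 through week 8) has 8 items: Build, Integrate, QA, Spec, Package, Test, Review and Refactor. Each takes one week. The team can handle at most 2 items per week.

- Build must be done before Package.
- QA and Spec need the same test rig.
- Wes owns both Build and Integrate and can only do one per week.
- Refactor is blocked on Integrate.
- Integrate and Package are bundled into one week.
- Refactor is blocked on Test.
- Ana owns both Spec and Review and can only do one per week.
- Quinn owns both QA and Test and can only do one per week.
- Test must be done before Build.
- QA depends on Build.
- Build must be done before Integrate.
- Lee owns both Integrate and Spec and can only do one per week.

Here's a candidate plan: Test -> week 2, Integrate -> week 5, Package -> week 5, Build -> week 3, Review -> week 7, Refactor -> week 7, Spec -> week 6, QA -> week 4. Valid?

Integrate and Package are bundled into one week — holds.
Quinn owns both QA and Test and can only do one per week — holds.
Refactor is blocked on Integrate — holds.
Wes owns both Build and Integrate and can only do one per week — holds.
The team can handle at most 2 items per week — holds.
Build must be done before Integrate — holds.
Lee owns both Integrate and Spec and can only do one per week — holds.
Build must be done before Package — holds.
Refactor is blocked on Test — holds.
QA depends on Build — holds.
Test must be done before Build — holds.
QA and Spec need the same test rig — holds.
Ana owns both Spec and Review and can only do one per week — holds.

Yes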